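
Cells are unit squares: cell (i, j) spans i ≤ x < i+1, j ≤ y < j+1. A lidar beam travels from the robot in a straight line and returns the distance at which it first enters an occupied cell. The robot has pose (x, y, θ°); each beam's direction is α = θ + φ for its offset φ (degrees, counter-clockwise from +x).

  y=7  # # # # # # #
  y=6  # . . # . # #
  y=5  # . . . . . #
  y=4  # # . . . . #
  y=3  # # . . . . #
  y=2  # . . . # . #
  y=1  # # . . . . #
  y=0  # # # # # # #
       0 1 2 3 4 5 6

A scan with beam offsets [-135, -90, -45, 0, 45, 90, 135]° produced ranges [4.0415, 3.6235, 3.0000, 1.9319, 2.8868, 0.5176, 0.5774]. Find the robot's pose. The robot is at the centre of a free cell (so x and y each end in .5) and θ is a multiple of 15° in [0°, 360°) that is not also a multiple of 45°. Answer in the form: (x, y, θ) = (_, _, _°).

Enumerate (i+0.5, j+0.5, θ) over the 24 free cells and 16 admissible headings. For each, cast all 7 beams and compare to the given ranges.
  (2.5, 4.5, 120°): beam 1 = 3.6235 ≠ 4.0415 ✗
  (4.5, 1.5, 120°): beam 1 = 1.5529 ≠ 4.0415 ✗
  (4.5, 5.5, 15°): beam 1 = 5.0000 ≠ 4.0415 ✗
  …
  (2.5, 4.5, 75°): r_1=4.0415, r_2=3.6235, r_3=3.0000, r_4=1.9319, r_5=2.8868, r_6=0.5176, r_7=0.5774 — all match ✓
Unique over the lattice → pose = (2.5, 4.5, 75°).

(x, y, θ) = (2.5, 4.5, 75°)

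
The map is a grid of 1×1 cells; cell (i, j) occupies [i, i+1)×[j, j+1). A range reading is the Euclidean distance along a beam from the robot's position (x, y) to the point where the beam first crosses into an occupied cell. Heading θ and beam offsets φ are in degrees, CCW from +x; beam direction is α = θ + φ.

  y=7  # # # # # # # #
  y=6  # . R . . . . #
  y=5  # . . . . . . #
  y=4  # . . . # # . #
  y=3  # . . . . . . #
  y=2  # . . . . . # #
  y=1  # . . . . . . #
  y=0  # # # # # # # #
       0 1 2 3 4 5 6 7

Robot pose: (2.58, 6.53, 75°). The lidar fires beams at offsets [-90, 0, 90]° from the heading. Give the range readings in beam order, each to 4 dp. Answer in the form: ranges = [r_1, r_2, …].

beam 1: φ=-90°, α=345°
  d=(0.9659,-0.2588)  start (2,6)  tX=0.4348 tY=2.0478  stride 1/|dx|=1.0353 1/|dy|=3.8637
    cross x-line → (3,6), t=0.4348
    cross x-line → (4,6), t=1.4701
    cross y-line → (4,5), t=2.0478
    cross x-line → (5,5), t=2.5054
    cross x-line → (6,5), t=3.5406
    cross x-line → (7,5), t=4.5759 (wall)
  → r_1 = 4.5759
beam 2: φ=0°, α=75°
  d=(0.2588,0.9659)  start (2,6)  tX=1.6228 tY=0.4866  stride 1/|dx|=3.8637 1/|dy|=1.0353
    cross y-line → (2,7), t=0.4866 (wall)
  → r_2 = 0.4866
beam 3: φ=90°, α=165°
  d=(-0.9659,0.2588)  start (2,6)  tX=0.6005 tY=1.8159  stride 1/|dx|=1.0353 1/|dy|=3.8637
    cross x-line → (1,6), t=0.6005
    cross x-line → (0,6), t=1.6357 (wall)
  → r_3 = 1.6357

ranges = [4.5759, 0.4866, 1.6357]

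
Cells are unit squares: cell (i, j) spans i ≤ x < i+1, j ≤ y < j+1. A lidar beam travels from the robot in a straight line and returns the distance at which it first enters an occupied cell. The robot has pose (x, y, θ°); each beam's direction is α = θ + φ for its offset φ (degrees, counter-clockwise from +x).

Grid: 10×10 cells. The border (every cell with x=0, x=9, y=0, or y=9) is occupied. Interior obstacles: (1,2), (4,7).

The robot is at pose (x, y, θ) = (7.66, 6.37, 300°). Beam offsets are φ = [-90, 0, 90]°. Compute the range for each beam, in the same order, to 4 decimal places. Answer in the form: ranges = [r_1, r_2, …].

ranges = [6.7400, 2.6800, 1.5473]

beam 1: φ=-90°, α=210°
  cosα=-0.8660 sinα=-0.5000 | (7,6) | tMaxX 0.7621 tMaxY 0.7400 | tΔX 1.1547 tΔY 2.0000
    t=0.7400 [y] (7,5)
    t=0.7621 [x] (6,5)
    t=1.9168 [x] (5,5)
    t=2.7400 [y] (5,4)
    t=3.0715 [x] (4,4)
    t=4.2262 [x] (3,4)
    t=4.7400 [y] (3,3)
    t=5.3809 [x] (2,3)
    t=6.5356 [x] (1,3)
    t=6.7400 [y] (1,2) — stop
  → r_1 = 6.7400
beam 2: φ=0°, α=300°
  cosα=0.5000 sinα=-0.8660 | (7,6) | tMaxX 0.6800 tMaxY 0.4272 | tΔX 2.0000 tΔY 1.1547
    t=0.4272 [y] (7,5)
    t=0.6800 [x] (8,5)
    t=1.5819 [y] (8,4)
    t=2.6800 [x] (9,4) — stop
  → r_2 = 2.6800
beam 3: φ=90°, α=30°
  cosα=0.8660 sinα=0.5000 | (7,6) | tMaxX 0.3926 tMaxY 1.2600 | tΔX 1.1547 tΔY 2.0000
    t=0.3926 [x] (8,6)
    t=1.2600 [y] (8,7)
    t=1.5473 [x] (9,7) — stop
  → r_3 = 1.5473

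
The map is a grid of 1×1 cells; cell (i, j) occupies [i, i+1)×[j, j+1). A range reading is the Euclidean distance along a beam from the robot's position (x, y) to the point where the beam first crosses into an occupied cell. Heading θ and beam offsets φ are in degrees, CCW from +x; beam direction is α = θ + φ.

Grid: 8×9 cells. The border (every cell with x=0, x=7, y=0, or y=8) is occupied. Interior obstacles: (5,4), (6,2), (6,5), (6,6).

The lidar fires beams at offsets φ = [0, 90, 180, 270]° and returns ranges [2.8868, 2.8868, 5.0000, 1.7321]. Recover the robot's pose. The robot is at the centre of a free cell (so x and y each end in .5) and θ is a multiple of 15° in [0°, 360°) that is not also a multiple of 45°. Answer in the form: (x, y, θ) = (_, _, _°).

(x, y, θ) = (3.5, 5.5, 60°)

Enumerate (i+0.5, j+0.5, θ) over the 38 free cells and 16 admissible headings. For each, cast all 4 beams and compare to the given ranges.
  (1.5, 5.5, 30°): beam 1 = 5.0000 ≠ 2.8868 ✗
  (3.5, 2.5, 75°): beam 1 = 5.6940 ≠ 2.8868 ✗
  (2.5, 6.5, 75°): beam 1 = 1.5529 ≠ 2.8868 ✗
  (3.5, 5.5, 120°): beam 3 = 5.1962 ≠ 5.0000 ✗
  …
  (3.5, 5.5, 60°): r_1=2.8868, r_2=2.8868, r_3=5.0000, r_4=1.7321 — all match ✓
Unique over the lattice → pose = (3.5, 5.5, 60°).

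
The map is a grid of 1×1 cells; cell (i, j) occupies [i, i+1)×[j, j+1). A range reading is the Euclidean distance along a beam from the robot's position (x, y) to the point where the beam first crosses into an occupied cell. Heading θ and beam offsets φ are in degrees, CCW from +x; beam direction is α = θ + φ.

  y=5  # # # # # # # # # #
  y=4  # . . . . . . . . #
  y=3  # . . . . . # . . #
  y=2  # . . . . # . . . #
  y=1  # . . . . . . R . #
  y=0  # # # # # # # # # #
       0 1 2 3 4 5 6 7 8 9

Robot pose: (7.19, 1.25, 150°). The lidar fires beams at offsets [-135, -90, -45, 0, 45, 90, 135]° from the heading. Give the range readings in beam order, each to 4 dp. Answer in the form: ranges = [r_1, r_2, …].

beam 1: φ=-135°, α=15°
  cosα=0.9659 sinα=0.2588 | (7,1) | tMaxX 0.8386 tMaxY 2.8978 | tΔX 1.0353 tΔY 3.8637
    t=0.8386 [x] (8,1)
    t=1.8738 [x] (9,1) — stop
  → r_1 = 1.8738
beam 2: φ=-90°, α=60°
  cosα=0.5000 sinα=0.8660 | (7,1) | tMaxX 1.6200 tMaxY 0.8660 | tΔX 2.0000 tΔY 1.1547
    t=0.8660 [y] (7,2)
    t=1.6200 [x] (8,2)
    t=2.0207 [y] (8,3)
    t=3.1754 [y] (8,4)
    t=3.6200 [x] (9,4) — stop
  → r_2 = 3.6200
beam 3: φ=-45°, α=105°
  cosα=-0.2588 sinα=0.9659 | (7,1) | tMaxX 0.7341 tMaxY 0.7765 | tΔX 3.8637 tΔY 1.0353
    t=0.7341 [x] (6,1)
    t=0.7765 [y] (6,2)
    t=1.8117 [y] (6,3) — stop
  → r_3 = 1.8117
beam 4: φ=0°, α=150°
  cosα=-0.8660 sinα=0.5000 | (7,1) | tMaxX 0.2194 tMaxY 1.5000 | tΔX 1.1547 tΔY 2.0000
    t=0.2194 [x] (6,1)
    t=1.3741 [x] (5,1)
    t=1.5000 [y] (5,2) — stop
  → r_4 = 1.5000
beam 5: φ=45°, α=195°
  cosα=-0.9659 sinα=-0.2588 | (7,1) | tMaxX 0.1967 tMaxY 0.9659 | tΔX 1.0353 tΔY 3.8637
    t=0.1967 [x] (6,1)
    t=0.9659 [y] (6,0) — stop
  → r_5 = 0.9659
beam 6: φ=90°, α=240°
  cosα=-0.5000 sinα=-0.8660 | (7,1) | tMaxX 0.3800 tMaxY 0.2887 | tΔX 2.0000 tΔY 1.1547
    t=0.2887 [y] (7,0) — stop
  → r_6 = 0.2887
beam 7: φ=135°, α=285°
  cosα=0.2588 sinα=-0.9659 | (7,1) | tMaxX 3.1296 tMaxY 0.2588 | tΔX 3.8637 tΔY 1.0353
    t=0.2588 [y] (7,0) — stop
  → r_7 = 0.2588

ranges = [1.8738, 3.6200, 1.8117, 1.5000, 0.9659, 0.2887, 0.2588]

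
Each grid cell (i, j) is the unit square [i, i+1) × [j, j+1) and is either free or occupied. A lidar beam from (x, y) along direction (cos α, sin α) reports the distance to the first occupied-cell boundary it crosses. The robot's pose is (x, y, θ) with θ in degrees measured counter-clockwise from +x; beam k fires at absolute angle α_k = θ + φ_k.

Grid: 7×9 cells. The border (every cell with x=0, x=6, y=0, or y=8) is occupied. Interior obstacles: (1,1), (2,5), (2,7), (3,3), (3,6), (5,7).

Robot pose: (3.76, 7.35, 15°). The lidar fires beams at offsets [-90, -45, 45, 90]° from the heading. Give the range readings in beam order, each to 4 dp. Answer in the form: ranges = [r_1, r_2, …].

ranges = [0.3623, 2.5865, 0.7506, 0.6729]

beam 1: φ=-90°, α=285°
  d=(0.2588,-0.9659)  start (3,7)  tX=0.9273 tY=0.3623  stride 1/|dx|=3.8637 1/|dy|=1.0353
    cross y-line → (3,6), t=0.3623 (wall)
  → r_1 = 0.3623
beam 2: φ=-45°, α=330°
  d=(0.8660,-0.5000)  start (3,7)  tX=0.2771 tY=0.7000  stride 1/|dx|=1.1547 1/|dy|=2.0000
    cross x-line → (4,7), t=0.2771
    cross y-line → (4,6), t=0.7000
    cross x-line → (5,6), t=1.4318
    cross x-line → (6,6), t=2.5865 (wall)
  → r_2 = 2.5865
beam 3: φ=45°, α=60°
  d=(0.5000,0.8660)  start (3,7)  tX=0.4800 tY=0.7506  stride 1/|dx|=2.0000 1/|dy|=1.1547
    cross x-line → (4,7), t=0.4800
    cross y-line → (4,8), t=0.7506 (wall)
  → r_3 = 0.7506
beam 4: φ=90°, α=105°
  d=(-0.2588,0.9659)  start (3,7)  tX=2.9364 tY=0.6729  stride 1/|dx|=3.8637 1/|dy|=1.0353
    cross y-line → (3,8), t=0.6729 (wall)
  → r_4 = 0.6729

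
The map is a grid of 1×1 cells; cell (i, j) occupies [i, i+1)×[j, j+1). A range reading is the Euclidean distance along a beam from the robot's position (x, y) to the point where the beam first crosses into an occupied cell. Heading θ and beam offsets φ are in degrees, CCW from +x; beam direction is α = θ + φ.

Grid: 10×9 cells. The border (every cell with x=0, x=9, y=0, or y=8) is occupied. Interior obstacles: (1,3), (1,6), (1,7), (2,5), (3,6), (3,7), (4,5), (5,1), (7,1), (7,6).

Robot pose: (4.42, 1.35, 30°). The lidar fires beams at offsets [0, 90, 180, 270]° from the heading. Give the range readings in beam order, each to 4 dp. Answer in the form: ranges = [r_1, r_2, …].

beam 1: φ=0°, α=30°
  dir = (cos 30°, sin 30°) = (0.8660, 0.5000); from cell (4,1)
  next x-line at t=0.6697, next y-line at t=1.3000; Δt_x=1.1547, Δt_y=2.0000
    x: enter (5,1) at t=0.6697 ← occupied
  → r_1 = 0.6697
beam 2: φ=90°, α=120°
  dir = (cos 120°, sin 120°) = (-0.5000, 0.8660); from cell (4,1)
  next x-line at t=0.8400, next y-line at t=0.7506; Δt_x=2.0000, Δt_y=1.1547
    y: enter (4,2) at t=0.7506
    x: enter (3,2) at t=0.8400
    y: enter (3,3) at t=1.9053
    x: enter (2,3) at t=2.8400
    y: enter (2,4) at t=3.0600
    y: enter (2,5) at t=4.2147 ← occupied
  → r_2 = 4.2147
beam 3: φ=180°, α=210°
  dir = (cos 210°, sin 210°) = (-0.8660, -0.5000); from cell (4,1)
  next x-line at t=0.4850, next y-line at t=0.7000; Δt_x=1.1547, Δt_y=2.0000
    x: enter (3,1) at t=0.4850
    y: enter (3,0) at t=0.7000 ← occupied
  → r_3 = 0.7000
beam 4: φ=270°, α=300°
  dir = (cos 300°, sin 300°) = (0.5000, -0.8660); from cell (4,1)
  next x-line at t=1.1600, next y-line at t=0.4041; Δt_x=2.0000, Δt_y=1.1547
    y: enter (4,0) at t=0.4041 ← occupied
  → r_4 = 0.4041

ranges = [0.6697, 4.2147, 0.7000, 0.4041]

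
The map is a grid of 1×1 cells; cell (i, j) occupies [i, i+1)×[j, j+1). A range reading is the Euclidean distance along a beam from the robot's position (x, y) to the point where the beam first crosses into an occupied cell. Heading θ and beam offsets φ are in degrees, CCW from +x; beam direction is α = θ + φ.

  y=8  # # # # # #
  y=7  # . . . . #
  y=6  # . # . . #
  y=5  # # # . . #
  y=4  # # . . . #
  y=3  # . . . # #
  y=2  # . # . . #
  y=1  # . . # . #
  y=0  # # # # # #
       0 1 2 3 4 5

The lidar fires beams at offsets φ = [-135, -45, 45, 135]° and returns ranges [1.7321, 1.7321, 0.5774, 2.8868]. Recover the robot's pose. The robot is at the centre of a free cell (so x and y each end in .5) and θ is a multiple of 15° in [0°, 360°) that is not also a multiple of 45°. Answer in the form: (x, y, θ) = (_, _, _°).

(x, y, θ) = (3.5, 6.5, 165°)

Candidates: 21 free-cell centres × 16 headings = 336 poses. Raycast each; keep the one whose scan matches to 4 dp.
  (1.5, 1.5, 15°): beam 1 = 0.5774 ≠ 1.7321 ✗
  (4.5, 6.5, 255°): beam 3 = 1.0000 ≠ 0.5774 ✗
  (4.5, 4.5, 60°): beam 1 = 0.5176 ≠ 1.7321 ✗
  (3.5, 7.5, 285°): beam 1 = 1.0000 ≠ 1.7321 ✗
  (3.5, 3.5, 330°): beam 1 = 2.5882 ≠ 1.7321 ✗
  …
  (3.5, 6.5, 165°): r_1=1.7321, r_2=1.7321, r_3=0.5774, r_4=2.8868 — all match ✓
No second candidate reproduces the full scan.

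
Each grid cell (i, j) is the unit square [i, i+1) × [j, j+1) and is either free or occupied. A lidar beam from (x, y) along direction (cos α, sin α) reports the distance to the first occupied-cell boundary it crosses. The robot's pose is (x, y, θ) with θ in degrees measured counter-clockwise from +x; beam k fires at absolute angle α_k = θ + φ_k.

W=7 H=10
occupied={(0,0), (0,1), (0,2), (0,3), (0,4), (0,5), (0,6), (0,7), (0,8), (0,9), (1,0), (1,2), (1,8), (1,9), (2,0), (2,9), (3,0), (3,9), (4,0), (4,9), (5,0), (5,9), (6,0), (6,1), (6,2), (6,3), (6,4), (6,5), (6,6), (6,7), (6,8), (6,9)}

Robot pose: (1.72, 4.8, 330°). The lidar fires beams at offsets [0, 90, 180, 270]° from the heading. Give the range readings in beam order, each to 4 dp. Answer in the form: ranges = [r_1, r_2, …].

ranges = [4.9421, 4.8497, 0.8314, 1.4400]

beam 1: φ=0°, α=330°
  d=(0.8660,-0.5000)  start (1,4)  tX=0.3233 tY=1.6000  stride 1/|dx|=1.1547 1/|dy|=2.0000
    cross x-line → (2,4), t=0.3233
    cross x-line → (3,4), t=1.4780
    cross y-line → (3,3), t=1.6000
    cross x-line → (4,3), t=2.6327
    cross y-line → (4,2), t=3.6000
    cross x-line → (5,2), t=3.7874
    cross x-line → (6,2), t=4.9421 (wall)
  → r_1 = 4.9421
beam 2: φ=90°, α=60°
  d=(0.5000,0.8660)  start (1,4)  tX=0.5600 tY=0.2309  stride 1/|dx|=2.0000 1/|dy|=1.1547
    cross y-line → (1,5), t=0.2309
    cross x-line → (2,5), t=0.5600
    cross y-line → (2,6), t=1.3856
    cross y-line → (2,7), t=2.5403
    cross x-line → (3,7), t=2.5600
    cross y-line → (3,8), t=3.6950
    cross x-line → (4,8), t=4.5600
    cross y-line → (4,9), t=4.8497 (wall)
  → r_2 = 4.8497
beam 3: φ=180°, α=150°
  d=(-0.8660,0.5000)  start (1,4)  tX=0.8314 tY=0.4000  stride 1/|dx|=1.1547 1/|dy|=2.0000
    cross y-line → (1,5), t=0.4000
    cross x-line → (0,5), t=0.8314 (wall)
  → r_3 = 0.8314
beam 4: φ=270°, α=240°
  d=(-0.5000,-0.8660)  start (1,4)  tX=1.4400 tY=0.9238  stride 1/|dx|=2.0000 1/|dy|=1.1547
    cross y-line → (1,3), t=0.9238
    cross x-line → (0,3), t=1.4400 (wall)
  → r_4 = 1.4400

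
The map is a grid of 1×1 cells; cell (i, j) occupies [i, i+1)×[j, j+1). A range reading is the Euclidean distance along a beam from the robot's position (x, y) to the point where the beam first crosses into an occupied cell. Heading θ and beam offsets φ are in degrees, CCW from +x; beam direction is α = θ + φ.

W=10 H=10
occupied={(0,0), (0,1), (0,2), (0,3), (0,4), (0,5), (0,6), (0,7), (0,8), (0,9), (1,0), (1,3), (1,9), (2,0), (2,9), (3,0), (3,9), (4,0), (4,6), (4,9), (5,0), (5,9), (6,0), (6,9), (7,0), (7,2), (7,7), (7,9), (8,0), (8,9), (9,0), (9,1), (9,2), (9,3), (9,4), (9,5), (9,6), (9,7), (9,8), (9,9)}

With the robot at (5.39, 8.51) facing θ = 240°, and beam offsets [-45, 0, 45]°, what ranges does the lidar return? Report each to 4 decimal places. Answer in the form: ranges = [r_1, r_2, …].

beam 1: φ=-45°, α=195°
  cosα=-0.9659 sinα=-0.2588 | (5,8) | tMaxX 0.4038 tMaxY 1.9705 | tΔX 1.0353 tΔY 3.8637
    t=0.4038 [x] (4,8)
    t=1.4390 [x] (3,8)
    t=1.9705 [y] (3,7)
    t=2.4743 [x] (2,7)
    t=3.5096 [x] (1,7)
    t=4.5449 [x] (0,7) — stop
  → r_1 = 4.5449
beam 2: φ=0°, α=240°
  cosα=-0.5000 sinα=-0.8660 | (5,8) | tMaxX 0.7800 tMaxY 0.5889 | tΔX 2.0000 tΔY 1.1547
    t=0.5889 [y] (5,7)
    t=0.7800 [x] (4,7)
    t=1.7436 [y] (4,6) — stop
  → r_2 = 1.7436
beam 3: φ=45°, α=285°
  cosα=0.2588 sinα=-0.9659 | (5,8) | tMaxX 2.3569 tMaxY 0.5280 | tΔX 3.8637 tΔY 1.0353
    t=0.5280 [y] (5,7)
    t=1.5633 [y] (5,6)
    t=2.3569 [x] (6,6)
    t=2.5985 [y] (6,5)
    t=3.6338 [y] (6,4)
    t=4.6691 [y] (6,3)
    t=5.7044 [y] (6,2)
    t=6.2206 [x] (7,2) — stop
  → r_3 = 6.2206

ranges = [4.5449, 1.7436, 6.2206]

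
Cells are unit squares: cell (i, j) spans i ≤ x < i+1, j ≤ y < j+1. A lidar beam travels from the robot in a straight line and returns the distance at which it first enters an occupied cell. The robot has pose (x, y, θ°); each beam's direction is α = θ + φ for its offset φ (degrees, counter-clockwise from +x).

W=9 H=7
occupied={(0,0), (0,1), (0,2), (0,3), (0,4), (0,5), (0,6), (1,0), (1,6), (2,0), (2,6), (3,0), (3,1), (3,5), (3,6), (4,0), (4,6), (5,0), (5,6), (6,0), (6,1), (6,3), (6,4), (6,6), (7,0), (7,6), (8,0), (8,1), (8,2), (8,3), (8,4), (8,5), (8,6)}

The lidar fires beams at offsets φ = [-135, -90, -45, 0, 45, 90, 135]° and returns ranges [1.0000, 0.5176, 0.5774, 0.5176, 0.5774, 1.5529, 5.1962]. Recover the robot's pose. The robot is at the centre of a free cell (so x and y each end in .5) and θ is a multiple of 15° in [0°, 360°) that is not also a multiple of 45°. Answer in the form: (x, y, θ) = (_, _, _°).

Enumerate (i+0.5, j+0.5, θ) over the 30 free cells and 16 admissible headings. For each, cast all 7 beams and compare to the given ranges.
  (4.5, 3.5, 195°): beam 1 = 2.8868 ≠ 1.0000 ✗
  (4.5, 4.5, 330°): beam 1 = 3.6235 ≠ 1.0000 ✗
  (2.5, 3.5, 285°): beam 1 = 1.7321 ≠ 1.0000 ✗
  (2.5, 1.5, 300°): beam 1 = 1.5529 ≠ 1.0000 ✗
  …
  (1.5, 1.5, 255°): r_1=1.0000, r_2=0.5176, r_3=0.5774, r_4=0.5176, r_5=0.5774, r_6=1.5529, r_7=5.1962 — all match ✓
Only this pose fits every beam.

(x, y, θ) = (1.5, 1.5, 255°)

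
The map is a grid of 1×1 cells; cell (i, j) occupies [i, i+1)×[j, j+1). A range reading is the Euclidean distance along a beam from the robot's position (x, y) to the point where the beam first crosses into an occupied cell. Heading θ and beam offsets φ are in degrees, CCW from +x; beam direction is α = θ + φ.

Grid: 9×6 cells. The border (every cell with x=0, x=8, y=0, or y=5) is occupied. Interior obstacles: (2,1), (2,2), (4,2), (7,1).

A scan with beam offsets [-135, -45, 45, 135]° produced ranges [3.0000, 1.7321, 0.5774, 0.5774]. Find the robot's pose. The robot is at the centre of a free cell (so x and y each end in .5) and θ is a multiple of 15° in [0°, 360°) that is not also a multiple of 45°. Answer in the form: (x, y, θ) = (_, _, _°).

Candidates: 24 free-cell centres × 16 headings = 384 poses. Raycast each; keep the one whose scan matches to 4 dp.
  (3.5, 3.5, 120°): beam 1 = 4.6587 ≠ 3.0000 ✗
  (5.5, 4.5, 165°): beam 1 = 1.0000 ≠ 3.0000 ✗
  (5.5, 1.5, 165°): beam 1 = 2.8868 ≠ 3.0000 ✗
  (2.5, 3.5, 210°): beam 1 = 1.5529 ≠ 3.0000 ✗
  …
  (6.5, 1.5, 195°): r_1=3.0000, r_2=1.7321, r_3=0.5774, r_4=0.5774 — all match ✓
Only this pose fits every beam.

(x, y, θ) = (6.5, 1.5, 195°)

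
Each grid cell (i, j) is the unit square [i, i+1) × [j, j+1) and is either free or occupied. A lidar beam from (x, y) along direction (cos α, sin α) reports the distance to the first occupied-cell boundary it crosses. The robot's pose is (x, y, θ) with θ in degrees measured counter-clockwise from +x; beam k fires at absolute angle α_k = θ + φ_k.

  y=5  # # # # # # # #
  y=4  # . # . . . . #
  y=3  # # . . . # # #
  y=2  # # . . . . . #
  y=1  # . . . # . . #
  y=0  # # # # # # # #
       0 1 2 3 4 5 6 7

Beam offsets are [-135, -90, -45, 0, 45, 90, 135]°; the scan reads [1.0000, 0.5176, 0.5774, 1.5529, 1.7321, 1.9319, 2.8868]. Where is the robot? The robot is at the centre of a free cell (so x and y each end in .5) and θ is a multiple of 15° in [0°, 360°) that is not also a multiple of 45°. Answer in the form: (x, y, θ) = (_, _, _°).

Enumerate (i+0.5, j+0.5, θ) over the 18 free cells and 16 admissible headings. For each, cast all 7 beams and compare to the given ranges.
  (1.5, 1.5, 285°): beam 1 = 0.5774 ≠ 1.0000 ✗
  (6.5, 1.5, 165°): beam 1 = 0.5774 ≠ 1.0000 ✗
  (4.5, 4.5, 210°): beam 1 = 0.5176 ≠ 1.0000 ✗
  …
  (2.5, 2.5, 255°): r_1=1.0000, r_2=0.5176, r_3=0.5774, r_4=1.5529, r_5=1.7321, r_6=1.9319, r_7=2.8868 — all match ✓
Unique over the lattice → pose = (2.5, 2.5, 255°).

(x, y, θ) = (2.5, 2.5, 255°)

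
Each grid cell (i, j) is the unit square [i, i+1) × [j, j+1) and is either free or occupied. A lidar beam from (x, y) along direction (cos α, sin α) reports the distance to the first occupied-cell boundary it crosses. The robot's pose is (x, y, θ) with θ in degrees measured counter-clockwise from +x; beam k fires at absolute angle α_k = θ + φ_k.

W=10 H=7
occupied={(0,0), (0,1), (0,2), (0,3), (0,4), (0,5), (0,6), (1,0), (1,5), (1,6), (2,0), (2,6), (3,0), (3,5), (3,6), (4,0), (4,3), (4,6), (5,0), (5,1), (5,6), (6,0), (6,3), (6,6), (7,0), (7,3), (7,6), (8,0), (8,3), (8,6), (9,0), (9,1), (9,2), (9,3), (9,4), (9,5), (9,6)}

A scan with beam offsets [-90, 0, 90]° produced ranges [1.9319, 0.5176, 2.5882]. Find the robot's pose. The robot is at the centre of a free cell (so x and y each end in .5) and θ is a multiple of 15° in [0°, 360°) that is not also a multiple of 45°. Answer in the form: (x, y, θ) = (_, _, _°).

Enumerate (i+0.5, j+0.5, θ) over the 33 free cells and 16 admissible headings. For each, cast all 3 beams and compare to the given ranges.
  (2.5, 1.5, 15°): beam 1 = 0.5176 ≠ 1.9319 ✗
  (5.5, 5.5, 300°): beam 1 = 5.1962 ≠ 1.9319 ✗
  (8.5, 1.5, 300°): beam 1 = 1.0000 ≠ 1.9319 ✗
  (4.5, 2.5, 105°): beam 3 = 3.6235 ≠ 2.5882 ✗
  …
  (6.5, 4.5, 285°): r_1=1.9319, r_2=0.5176, r_3=2.5882 — all match ✓
Unique over the lattice → pose = (6.5, 4.5, 285°).

(x, y, θ) = (6.5, 4.5, 285°)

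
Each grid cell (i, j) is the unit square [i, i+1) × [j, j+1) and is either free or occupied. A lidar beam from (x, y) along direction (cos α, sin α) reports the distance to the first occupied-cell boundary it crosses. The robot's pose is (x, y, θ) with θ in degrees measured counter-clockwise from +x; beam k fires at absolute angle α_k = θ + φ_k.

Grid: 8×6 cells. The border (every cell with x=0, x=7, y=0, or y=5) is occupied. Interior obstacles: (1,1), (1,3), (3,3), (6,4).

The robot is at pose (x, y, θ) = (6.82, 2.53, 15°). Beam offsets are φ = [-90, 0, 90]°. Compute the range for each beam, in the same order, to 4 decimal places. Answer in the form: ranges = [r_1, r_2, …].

beam 1: φ=-90°, α=285°
  direction (0.2588, -0.9659); cell (6,2); t to first gridline: x 0.6955, y 0.5487 (then +3.8637 / +1.0353)
    (6,1) via y @ 0.5487
    (7,1) via x @ 0.6955  # hit
  → r_1 = 0.6955
beam 2: φ=0°, α=15°
  direction (0.9659, 0.2588); cell (6,2); t to first gridline: x 0.1863, y 1.8159 (then +1.0353 / +3.8637)
    (7,2) via x @ 0.1863  # hit
  → r_2 = 0.1863
beam 3: φ=90°, α=105°
  direction (-0.2588, 0.9659); cell (6,2); t to first gridline: x 3.1682, y 0.4866 (then +3.8637 / +1.0353)
    (6,3) via y @ 0.4866
    (6,4) via y @ 1.5219  # hit
  → r_3 = 1.5219

ranges = [0.6955, 0.1863, 1.5219]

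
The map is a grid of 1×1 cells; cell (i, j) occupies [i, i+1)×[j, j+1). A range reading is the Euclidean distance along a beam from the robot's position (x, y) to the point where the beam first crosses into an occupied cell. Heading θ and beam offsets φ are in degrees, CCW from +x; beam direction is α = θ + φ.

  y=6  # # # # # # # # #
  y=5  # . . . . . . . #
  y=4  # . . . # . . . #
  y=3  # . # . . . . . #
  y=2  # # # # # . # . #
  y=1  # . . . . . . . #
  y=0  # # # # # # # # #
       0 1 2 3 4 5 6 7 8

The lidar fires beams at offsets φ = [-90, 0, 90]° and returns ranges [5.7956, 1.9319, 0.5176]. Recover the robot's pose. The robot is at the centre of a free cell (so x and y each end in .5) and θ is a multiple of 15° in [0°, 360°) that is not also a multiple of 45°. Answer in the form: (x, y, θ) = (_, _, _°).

(x, y, θ) = (7.5, 4.5, 255°)

Candidates: 28 free-cell centres × 16 headings = 448 poses. Raycast each; keep the one whose scan matches to 4 dp.
  (6.5, 5.5, 210°): beam 1 = 0.5774 ≠ 5.7956 ✗
  (4.5, 5.5, 345°): beam 1 = 0.5176 ≠ 5.7956 ✗
  (3.5, 4.5, 165°): beam 1 = 1.5529 ≠ 5.7956 ✗
  (5.5, 1.5, 210°): beam 1 = 1.0000 ≠ 5.7956 ✗
  (4.5, 1.5, 15°): beam 1 = 0.5176 ≠ 5.7956 ✗
  …
  (7.5, 4.5, 255°): r_1=5.7956, r_2=1.9319, r_3=0.5176 — all match ✓
Only this pose fits every beam.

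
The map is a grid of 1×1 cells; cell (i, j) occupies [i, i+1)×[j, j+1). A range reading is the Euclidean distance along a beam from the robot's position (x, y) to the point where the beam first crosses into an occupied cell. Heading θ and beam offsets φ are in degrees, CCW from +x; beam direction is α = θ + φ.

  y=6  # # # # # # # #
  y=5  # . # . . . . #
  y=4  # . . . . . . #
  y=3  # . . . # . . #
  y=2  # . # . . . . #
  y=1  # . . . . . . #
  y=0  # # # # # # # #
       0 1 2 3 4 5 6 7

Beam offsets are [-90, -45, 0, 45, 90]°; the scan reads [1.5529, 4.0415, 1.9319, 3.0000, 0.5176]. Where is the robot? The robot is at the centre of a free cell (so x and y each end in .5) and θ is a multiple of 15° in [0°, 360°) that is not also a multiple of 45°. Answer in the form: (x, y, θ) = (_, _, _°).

The pose lattice has 27·16 = 432 candidates. Test each by forward raycasting.
  (6.5, 4.5, 285°): beam 1 = 1.9319 ≠ 1.5529 ✗
  (5.5, 3.5, 255°): beam 1 = 0.5176 ≠ 1.5529 ✗
  (4.5, 2.5, 240°): beam 1 = 4.0415 ≠ 1.5529 ✗
  (4.5, 5.5, 60°): beam 1 = 2.8868 ≠ 1.5529 ✗
  …
  (2.5, 4.5, 345°): r_1=1.5529, r_2=4.0415, r_3=1.9319, r_4=3.0000, r_5=0.5176 — all match ✓
No second candidate reproduces the full scan.

(x, y, θ) = (2.5, 4.5, 345°)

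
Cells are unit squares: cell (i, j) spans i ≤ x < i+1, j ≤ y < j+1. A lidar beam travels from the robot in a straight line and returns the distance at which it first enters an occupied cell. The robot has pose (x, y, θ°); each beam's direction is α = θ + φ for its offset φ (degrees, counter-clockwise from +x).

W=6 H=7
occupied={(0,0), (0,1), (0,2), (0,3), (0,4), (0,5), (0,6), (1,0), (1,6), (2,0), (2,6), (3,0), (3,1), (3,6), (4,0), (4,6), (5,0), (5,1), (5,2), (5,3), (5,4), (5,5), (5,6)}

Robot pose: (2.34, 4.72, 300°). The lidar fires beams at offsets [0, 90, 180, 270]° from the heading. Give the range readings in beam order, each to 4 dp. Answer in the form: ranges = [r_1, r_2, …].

beam 1: φ=0°, α=300°
  dir = (cos 300°, sin 300°) = (0.5000, -0.8660); from cell (2,4)
  next x-line at t=1.3200, next y-line at t=0.8314; Δt_x=2.0000, Δt_y=1.1547
    y: enter (2,3) at t=0.8314
    x: enter (3,3) at t=1.3200
    y: enter (3,2) at t=1.9861
    y: enter (3,1) at t=3.1408 ← occupied
  → r_1 = 3.1408
beam 2: φ=90°, α=30°
  dir = (cos 30°, sin 30°) = (0.8660, 0.5000); from cell (2,4)
  next x-line at t=0.7621, next y-line at t=0.5600; Δt_x=1.1547, Δt_y=2.0000
    y: enter (2,5) at t=0.5600
    x: enter (3,5) at t=0.7621
    x: enter (4,5) at t=1.9168
    y: enter (4,6) at t=2.5600 ← occupied
  → r_2 = 2.5600
beam 3: φ=180°, α=120°
  dir = (cos 120°, sin 120°) = (-0.5000, 0.8660); from cell (2,4)
  next x-line at t=0.6800, next y-line at t=0.3233; Δt_x=2.0000, Δt_y=1.1547
    y: enter (2,5) at t=0.3233
    x: enter (1,5) at t=0.6800
    y: enter (1,6) at t=1.4780 ← occupied
  → r_3 = 1.4780
beam 4: φ=270°, α=210°
  dir = (cos 210°, sin 210°) = (-0.8660, -0.5000); from cell (2,4)
  next x-line at t=0.3926, next y-line at t=1.4400; Δt_x=1.1547, Δt_y=2.0000
    x: enter (1,4) at t=0.3926
    y: enter (1,3) at t=1.4400
    x: enter (0,3) at t=1.5473 ← occupied
  → r_4 = 1.5473

ranges = [3.1408, 2.5600, 1.4780, 1.5473]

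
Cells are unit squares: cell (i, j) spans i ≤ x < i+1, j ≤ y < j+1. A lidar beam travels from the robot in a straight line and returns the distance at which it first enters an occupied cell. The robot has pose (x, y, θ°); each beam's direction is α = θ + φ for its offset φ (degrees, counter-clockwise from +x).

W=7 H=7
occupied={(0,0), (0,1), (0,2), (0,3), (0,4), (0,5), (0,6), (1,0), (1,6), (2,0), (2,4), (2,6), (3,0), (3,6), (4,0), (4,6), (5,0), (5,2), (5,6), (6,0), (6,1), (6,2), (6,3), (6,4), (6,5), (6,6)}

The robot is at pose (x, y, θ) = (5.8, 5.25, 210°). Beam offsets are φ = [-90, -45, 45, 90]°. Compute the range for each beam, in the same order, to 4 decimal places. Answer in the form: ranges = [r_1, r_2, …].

beam 1: φ=-90°, α=120°
  d=(-0.5000,0.8660)  start (5,5)  tX=1.6000 tY=0.8660  stride 1/|dx|=2.0000 1/|dy|=1.1547
    cross y-line → (5,6), t=0.8660 (wall)
  → r_1 = 0.8660
beam 2: φ=-45°, α=165°
  d=(-0.9659,0.2588)  start (5,5)  tX=0.8282 tY=2.8978  stride 1/|dx|=1.0353 1/|dy|=3.8637
    cross x-line → (4,5), t=0.8282
    cross x-line → (3,5), t=1.8635
    cross y-line → (3,6), t=2.8978 (wall)
  → r_2 = 2.8978
beam 3: φ=45°, α=255°
  d=(-0.2588,-0.9659)  start (5,5)  tX=3.0910 tY=0.2588  stride 1/|dx|=3.8637 1/|dy|=1.0353
    cross y-line → (5,4), t=0.2588
    cross y-line → (5,3), t=1.2941
    cross y-line → (5,2), t=2.3294 (wall)
  → r_3 = 2.3294
beam 4: φ=90°, α=300°
  d=(0.5000,-0.8660)  start (5,5)  tX=0.4000 tY=0.2887  stride 1/|dx|=2.0000 1/|dy|=1.1547
    cross y-line → (5,4), t=0.2887
    cross x-line → (6,4), t=0.4000 (wall)
  → r_4 = 0.4000

ranges = [0.8660, 2.8978, 2.3294, 0.4000]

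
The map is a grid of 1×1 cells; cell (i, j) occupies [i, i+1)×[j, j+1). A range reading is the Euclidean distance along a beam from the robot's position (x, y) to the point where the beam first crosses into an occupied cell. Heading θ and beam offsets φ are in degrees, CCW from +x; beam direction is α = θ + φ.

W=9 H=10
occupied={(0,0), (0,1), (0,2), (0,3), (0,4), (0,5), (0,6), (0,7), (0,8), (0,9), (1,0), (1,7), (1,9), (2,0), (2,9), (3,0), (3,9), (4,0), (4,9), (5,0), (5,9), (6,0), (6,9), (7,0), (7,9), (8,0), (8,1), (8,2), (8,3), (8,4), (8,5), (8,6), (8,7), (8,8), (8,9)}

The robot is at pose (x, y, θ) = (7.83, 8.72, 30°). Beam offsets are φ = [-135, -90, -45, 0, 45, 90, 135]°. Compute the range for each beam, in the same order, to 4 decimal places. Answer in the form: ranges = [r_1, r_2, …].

beam 1: φ=-135°, α=255°
  cosα=-0.2588 sinα=-0.9659 | (7,8) | tMaxX 3.2069 tMaxY 0.7454 | tΔX 3.8637 tΔY 1.0353
    t=0.7454 [y] (7,7)
    t=1.7807 [y] (7,6)
    t=2.8160 [y] (7,5)
    t=3.2069 [x] (6,5)
    t=3.8512 [y] (6,4)
    t=4.8865 [y] (6,3)
    t=5.9218 [y] (6,2)
    t=6.9571 [y] (6,1)
    t=7.0706 [x] (5,1)
    t=7.9923 [y] (5,0) — stop
  → r_1 = 7.9923
beam 2: φ=-90°, α=300°
  cosα=0.5000 sinα=-0.8660 | (7,8) | tMaxX 0.3400 tMaxY 0.8314 | tΔX 2.0000 tΔY 1.1547
    t=0.3400 [x] (8,8) — stop
  → r_2 = 0.3400
beam 3: φ=-45°, α=345°
  cosα=0.9659 sinα=-0.2588 | (7,8) | tMaxX 0.1760 tMaxY 2.7819 | tΔX 1.0353 tΔY 3.8637
    t=0.1760 [x] (8,8) — stop
  → r_3 = 0.1760
beam 4: φ=0°, α=30°
  cosα=0.8660 sinα=0.5000 | (7,8) | tMaxX 0.1963 tMaxY 0.5600 | tΔX 1.1547 tΔY 2.0000
    t=0.1963 [x] (8,8) — stop
  → r_4 = 0.1963
beam 5: φ=45°, α=75°
  cosα=0.2588 sinα=0.9659 | (7,8) | tMaxX 0.6568 tMaxY 0.2899 | tΔX 3.8637 tΔY 1.0353
    t=0.2899 [y] (7,9) — stop
  → r_5 = 0.2899
beam 6: φ=90°, α=120°
  cosα=-0.5000 sinα=0.8660 | (7,8) | tMaxX 1.6600 tMaxY 0.3233 | tΔX 2.0000 tΔY 1.1547
    t=0.3233 [y] (7,9) — stop
  → r_6 = 0.3233
beam 7: φ=135°, α=165°
  cosα=-0.9659 sinα=0.2588 | (7,8) | tMaxX 0.8593 tMaxY 1.0818 | tΔX 1.0353 tΔY 3.8637
    t=0.8593 [x] (6,8)
    t=1.0818 [y] (6,9) — stop
  → r_7 = 1.0818

ranges = [7.9923, 0.3400, 0.1760, 0.1963, 0.2899, 0.3233, 1.0818]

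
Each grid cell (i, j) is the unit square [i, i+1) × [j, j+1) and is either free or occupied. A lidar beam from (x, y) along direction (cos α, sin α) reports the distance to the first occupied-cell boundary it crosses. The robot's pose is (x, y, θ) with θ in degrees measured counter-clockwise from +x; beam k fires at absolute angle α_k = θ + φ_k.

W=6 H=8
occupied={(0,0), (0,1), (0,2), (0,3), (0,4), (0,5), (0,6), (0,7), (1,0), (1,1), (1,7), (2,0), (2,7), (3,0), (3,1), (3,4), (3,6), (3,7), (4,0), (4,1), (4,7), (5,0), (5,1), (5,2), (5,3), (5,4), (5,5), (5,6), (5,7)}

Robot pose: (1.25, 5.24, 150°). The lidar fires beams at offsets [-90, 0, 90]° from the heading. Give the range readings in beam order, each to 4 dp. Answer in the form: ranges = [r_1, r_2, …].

ranges = [2.0323, 0.2887, 0.5000]

beam 1: φ=-90°, α=60°
  d=(0.5000,0.8660)  start (1,5)  tX=1.5000 tY=0.8776  stride 1/|dx|=2.0000 1/|dy|=1.1547
    cross y-line → (1,6), t=0.8776
    cross x-line → (2,6), t=1.5000
    cross y-line → (2,7), t=2.0323 (wall)
  → r_1 = 2.0323
beam 2: φ=0°, α=150°
  d=(-0.8660,0.5000)  start (1,5)  tX=0.2887 tY=1.5200  stride 1/|dx|=1.1547 1/|dy|=2.0000
    cross x-line → (0,5), t=0.2887 (wall)
  → r_2 = 0.2887
beam 3: φ=90°, α=240°
  d=(-0.5000,-0.8660)  start (1,5)  tX=0.5000 tY=0.2771  stride 1/|dx|=2.0000 1/|dy|=1.1547
    cross y-line → (1,4), t=0.2771
    cross x-line → (0,4), t=0.5000 (wall)
  → r_3 = 0.5000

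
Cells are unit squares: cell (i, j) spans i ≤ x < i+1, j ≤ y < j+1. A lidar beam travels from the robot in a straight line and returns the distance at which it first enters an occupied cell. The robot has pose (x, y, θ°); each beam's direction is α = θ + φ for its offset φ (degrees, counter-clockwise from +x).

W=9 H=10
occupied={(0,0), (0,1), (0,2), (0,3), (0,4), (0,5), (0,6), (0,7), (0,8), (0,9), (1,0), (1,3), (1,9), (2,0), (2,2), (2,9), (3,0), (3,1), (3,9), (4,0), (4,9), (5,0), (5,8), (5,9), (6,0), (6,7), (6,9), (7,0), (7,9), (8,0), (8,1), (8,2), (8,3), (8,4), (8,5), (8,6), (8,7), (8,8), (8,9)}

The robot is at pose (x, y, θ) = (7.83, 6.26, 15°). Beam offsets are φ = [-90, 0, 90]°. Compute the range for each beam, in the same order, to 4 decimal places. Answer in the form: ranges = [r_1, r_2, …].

beam 1: φ=-90°, α=285°
  cosα=0.2588 sinα=-0.9659 | (7,6) | tMaxX 0.6568 tMaxY 0.2692 | tΔX 3.8637 tΔY 1.0353
    t=0.2692 [y] (7,5)
    t=0.6568 [x] (8,5) — stop
  → r_1 = 0.6568
beam 2: φ=0°, α=15°
  cosα=0.9659 sinα=0.2588 | (7,6) | tMaxX 0.1760 tMaxY 2.8591 | tΔX 1.0353 tΔY 3.8637
    t=0.1760 [x] (8,6) — stop
  → r_2 = 0.1760
beam 3: φ=90°, α=105°
  cosα=-0.2588 sinα=0.9659 | (7,6) | tMaxX 3.2069 tMaxY 0.7661 | tΔX 3.8637 tΔY 1.0353
    t=0.7661 [y] (7,7)
    t=1.8014 [y] (7,8)
    t=2.8367 [y] (7,9) — stop
  → r_3 = 2.8367

ranges = [0.6568, 0.1760, 2.8367]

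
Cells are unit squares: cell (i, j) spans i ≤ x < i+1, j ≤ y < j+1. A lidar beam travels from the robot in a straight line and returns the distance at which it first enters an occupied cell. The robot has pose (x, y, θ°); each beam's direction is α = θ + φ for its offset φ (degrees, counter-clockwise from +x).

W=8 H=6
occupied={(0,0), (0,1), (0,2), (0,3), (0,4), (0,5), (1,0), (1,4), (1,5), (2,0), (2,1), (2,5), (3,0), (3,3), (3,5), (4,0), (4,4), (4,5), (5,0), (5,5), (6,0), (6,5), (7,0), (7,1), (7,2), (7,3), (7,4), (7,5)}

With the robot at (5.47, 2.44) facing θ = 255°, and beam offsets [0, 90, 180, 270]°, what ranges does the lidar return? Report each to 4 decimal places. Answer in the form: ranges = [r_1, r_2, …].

ranges = [1.4908, 1.5840, 2.6503, 2.1637]

beam 1: φ=0°, α=255°
  dir = (cos 255°, sin 255°) = (-0.2588, -0.9659); from cell (5,2)
  next x-line at t=1.8159, next y-line at t=0.4555; Δt_x=3.8637, Δt_y=1.0353
    y: enter (5,1) at t=0.4555
    y: enter (5,0) at t=1.4908 ← occupied
  → r_1 = 1.4908
beam 2: φ=90°, α=345°
  dir = (cos 345°, sin 345°) = (0.9659, -0.2588); from cell (5,2)
  next x-line at t=0.5487, next y-line at t=1.7000; Δt_x=1.0353, Δt_y=3.8637
    x: enter (6,2) at t=0.5487
    x: enter (7,2) at t=1.5840 ← occupied
  → r_2 = 1.5840
beam 3: φ=180°, α=75°
  dir = (cos 75°, sin 75°) = (0.2588, 0.9659); from cell (5,2)
  next x-line at t=2.0478, next y-line at t=0.5798; Δt_x=3.8637, Δt_y=1.0353
    y: enter (5,3) at t=0.5798
    y: enter (5,4) at t=1.6150
    x: enter (6,4) at t=2.0478
    y: enter (6,5) at t=2.6503 ← occupied
  → r_3 = 2.6503
beam 4: φ=270°, α=165°
  dir = (cos 165°, sin 165°) = (-0.9659, 0.2588); from cell (5,2)
  next x-line at t=0.4866, next y-line at t=2.1637; Δt_x=1.0353, Δt_y=3.8637
    x: enter (4,2) at t=0.4866
    x: enter (3,2) at t=1.5219
    y: enter (3,3) at t=2.1637 ← occupied
  → r_4 = 2.1637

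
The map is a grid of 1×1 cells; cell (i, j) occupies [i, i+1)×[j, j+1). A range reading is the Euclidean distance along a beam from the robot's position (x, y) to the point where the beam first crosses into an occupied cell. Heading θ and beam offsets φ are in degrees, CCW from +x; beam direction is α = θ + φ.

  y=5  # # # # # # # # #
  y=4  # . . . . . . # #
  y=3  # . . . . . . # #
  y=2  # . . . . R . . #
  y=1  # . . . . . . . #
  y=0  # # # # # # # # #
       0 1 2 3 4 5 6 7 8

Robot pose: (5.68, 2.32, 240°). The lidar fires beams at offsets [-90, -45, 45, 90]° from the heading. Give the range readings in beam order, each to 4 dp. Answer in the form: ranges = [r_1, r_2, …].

ranges = [5.3600, 4.8451, 1.3666, 2.6400]

beam 1: φ=-90°, α=150°
  cosα=-0.8660 sinα=0.5000 | (5,2) | tMaxX 0.7852 tMaxY 1.3600 | tΔX 1.1547 tΔY 2.0000
    t=0.7852 [x] (4,2)
    t=1.3600 [y] (4,3)
    t=1.9399 [x] (3,3)
    t=3.0946 [x] (2,3)
    t=3.3600 [y] (2,4)
    t=4.2493 [x] (1,4)
    t=5.3600 [y] (1,5) — stop
  → r_1 = 5.3600
beam 2: φ=-45°, α=195°
  cosα=-0.9659 sinα=-0.2588 | (5,2) | tMaxX 0.7040 tMaxY 1.2364 | tΔX 1.0353 tΔY 3.8637
    t=0.7040 [x] (4,2)
    t=1.2364 [y] (4,1)
    t=1.7393 [x] (3,1)
    t=2.7745 [x] (2,1)
    t=3.8098 [x] (1,1)
    t=4.8451 [x] (0,1) — stop
  → r_2 = 4.8451
beam 3: φ=45°, α=285°
  cosα=0.2588 sinα=-0.9659 | (5,2) | tMaxX 1.2364 tMaxY 0.3313 | tΔX 3.8637 tΔY 1.0353
    t=0.3313 [y] (5,1)
    t=1.2364 [x] (6,1)
    t=1.3666 [y] (6,0) — stop
  → r_3 = 1.3666
beam 4: φ=90°, α=330°
  cosα=0.8660 sinα=-0.5000 | (5,2) | tMaxX 0.3695 tMaxY 0.6400 | tΔX 1.1547 tΔY 2.0000
    t=0.3695 [x] (6,2)
    t=0.6400 [y] (6,1)
    t=1.5242 [x] (7,1)
    t=2.6400 [y] (7,0) — stop
  → r_4 = 2.6400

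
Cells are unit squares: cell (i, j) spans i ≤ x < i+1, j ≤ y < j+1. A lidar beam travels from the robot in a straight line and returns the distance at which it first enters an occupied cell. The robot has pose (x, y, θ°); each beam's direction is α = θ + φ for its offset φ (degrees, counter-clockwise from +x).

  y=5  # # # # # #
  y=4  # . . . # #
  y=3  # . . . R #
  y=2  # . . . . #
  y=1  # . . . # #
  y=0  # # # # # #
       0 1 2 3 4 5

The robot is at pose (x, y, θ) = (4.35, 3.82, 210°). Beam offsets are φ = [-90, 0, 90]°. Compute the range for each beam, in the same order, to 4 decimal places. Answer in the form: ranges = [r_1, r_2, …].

ranges = [0.2078, 3.8682, 1.3000]

beam 1: φ=-90°, α=120°
  dir = (cos 120°, sin 120°) = (-0.5000, 0.8660); from cell (4,3)
  next x-line at t=0.7000, next y-line at t=0.2078; Δt_x=2.0000, Δt_y=1.1547
    y: enter (4,4) at t=0.2078 ← occupied
  → r_1 = 0.2078
beam 2: φ=0°, α=210°
  dir = (cos 210°, sin 210°) = (-0.8660, -0.5000); from cell (4,3)
  next x-line at t=0.4041, next y-line at t=1.6400; Δt_x=1.1547, Δt_y=2.0000
    x: enter (3,3) at t=0.4041
    x: enter (2,3) at t=1.5588
    y: enter (2,2) at t=1.6400
    x: enter (1,2) at t=2.7135
    y: enter (1,1) at t=3.6400
    x: enter (0,1) at t=3.8682 ← occupied
  → r_2 = 3.8682
beam 3: φ=90°, α=300°
  dir = (cos 300°, sin 300°) = (0.5000, -0.8660); from cell (4,3)
  next x-line at t=1.3000, next y-line at t=0.9469; Δt_x=2.0000, Δt_y=1.1547
    y: enter (4,2) at t=0.9469
    x: enter (5,2) at t=1.3000 ← occupied
  → r_3 = 1.3000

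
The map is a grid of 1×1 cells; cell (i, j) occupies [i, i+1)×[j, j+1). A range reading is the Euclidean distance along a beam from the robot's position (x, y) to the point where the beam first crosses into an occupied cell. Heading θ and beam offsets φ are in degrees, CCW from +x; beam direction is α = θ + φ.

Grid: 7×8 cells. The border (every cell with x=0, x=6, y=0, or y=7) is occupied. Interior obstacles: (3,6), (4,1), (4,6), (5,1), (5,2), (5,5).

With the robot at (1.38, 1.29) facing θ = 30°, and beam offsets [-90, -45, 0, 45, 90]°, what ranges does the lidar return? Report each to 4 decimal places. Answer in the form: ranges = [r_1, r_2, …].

ranges = [0.3349, 1.1205, 5.3347, 5.9114, 0.7600]

beam 1: φ=-90°, α=300°
  cosα=0.5000 sinα=-0.8660 | (1,1) | tMaxX 1.2400 tMaxY 0.3349 | tΔX 2.0000 tΔY 1.1547
    t=0.3349 [y] (1,0) — stop
  → r_1 = 0.3349
beam 2: φ=-45°, α=345°
  cosα=0.9659 sinα=-0.2588 | (1,1) | tMaxX 0.6419 tMaxY 1.1205 | tΔX 1.0353 tΔY 3.8637
    t=0.6419 [x] (2,1)
    t=1.1205 [y] (2,0) — stop
  → r_2 = 1.1205
beam 3: φ=0°, α=30°
  cosα=0.8660 sinα=0.5000 | (1,1) | tMaxX 0.7159 tMaxY 1.4200 | tΔX 1.1547 tΔY 2.0000
    t=0.7159 [x] (2,1)
    t=1.4200 [y] (2,2)
    t=1.8706 [x] (3,2)
    t=3.0253 [x] (4,2)
    t=3.4200 [y] (4,3)
    t=4.1800 [x] (5,3)
    t=5.3347 [x] (6,3) — stop
  → r_3 = 5.3347
beam 4: φ=45°, α=75°
  cosα=0.2588 sinα=0.9659 | (1,1) | tMaxX 2.3955 tMaxY 0.7350 | tΔX 3.8637 tΔY 1.0353
    t=0.7350 [y] (1,2)
    t=1.7703 [y] (1,3)
    t=2.3955 [x] (2,3)
    t=2.8056 [y] (2,4)
    t=3.8409 [y] (2,5)
    t=4.8762 [y] (2,6)
    t=5.9114 [y] (2,7) — stop
  → r_4 = 5.9114
beam 5: φ=90°, α=120°
  cosα=-0.5000 sinα=0.8660 | (1,1) | tMaxX 0.7600 tMaxY 0.8198 | tΔX 2.0000 tΔY 1.1547
    t=0.7600 [x] (0,1) — stop
  → r_5 = 0.7600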